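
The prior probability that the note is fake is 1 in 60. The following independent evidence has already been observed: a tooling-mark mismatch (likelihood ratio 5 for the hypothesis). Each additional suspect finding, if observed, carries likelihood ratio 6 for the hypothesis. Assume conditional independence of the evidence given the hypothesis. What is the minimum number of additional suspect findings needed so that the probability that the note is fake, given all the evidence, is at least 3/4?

2

Prior odds = (1/60)/(59/60) = 1/59.
Bayes factor of the evidence already in hand = 5.
Odds after that evidence = (1/59) × 5 = 5/59.
Target odds = 0.75/0.25 = 3.
Need 6ⁿ ≥ 3 ÷ (5/59) = 35.4.
6¹ = 6 falls short of 35.4 but 6² = 36 reaches it, so n = 2.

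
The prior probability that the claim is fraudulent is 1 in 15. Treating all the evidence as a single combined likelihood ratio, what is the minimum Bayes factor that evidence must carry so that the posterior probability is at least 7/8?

98

Prior odds = (1/15)/(14/15) = 1/14.
Target odds = 0.875/0.125 = 7.
Required Bayes factor = 7 ÷ (1/14) = 98.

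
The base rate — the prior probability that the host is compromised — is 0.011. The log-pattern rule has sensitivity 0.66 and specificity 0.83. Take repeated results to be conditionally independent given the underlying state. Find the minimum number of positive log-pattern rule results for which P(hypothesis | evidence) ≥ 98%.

Prior odds: 0.011 ÷ 0.989 = 11/989.
False-positive rate = 1 − 0.83 = 0.17; likelihood ratio of a positive = 0.66/0.17 = 66/17.
Target odds: 0.98 ÷ 0.02 = 49.
Need (11/989) × (66/17)ⁿ ≥ 49, i.e. (66/17)ⁿ ≥ 48461/11.
(66/17)⁶ ≈3424.29 falls short of 48461/11 but (66/17)⁷ ≈13294.3 reaches it, so n = 7.

7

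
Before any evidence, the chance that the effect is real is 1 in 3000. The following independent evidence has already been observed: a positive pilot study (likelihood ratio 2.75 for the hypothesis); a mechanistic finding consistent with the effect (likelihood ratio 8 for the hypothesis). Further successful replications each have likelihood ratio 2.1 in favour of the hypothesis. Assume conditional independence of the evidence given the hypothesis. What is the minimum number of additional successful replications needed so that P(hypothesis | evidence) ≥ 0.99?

Prior odds = (1/3000)/(2999/3000) = 1/2999.
Combined Bayes factor of the evidence already in hand = 2.75 × 8 = 22.
Odds after that evidence = (1/2999) × 22 = 22/2999.
Target odds = 0.99/0.01 = 99.
Need 2.1ⁿ ≥ 99 ÷ (22/2999) = 13495.5.
2.1¹² ≈7355.83 falls short of 13495.5 but 2.1¹³ ≈15447.2 reaches it, so n = 13.

13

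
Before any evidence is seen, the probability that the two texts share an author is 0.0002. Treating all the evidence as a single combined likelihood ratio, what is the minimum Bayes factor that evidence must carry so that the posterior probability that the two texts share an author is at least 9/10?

Prior odds = 0.0002/0.9998 = 1/4999.
Target odds = 0.9/0.1 = 9.
Required Bayes factor = 9 ÷ (1/4999) = 44991.

44991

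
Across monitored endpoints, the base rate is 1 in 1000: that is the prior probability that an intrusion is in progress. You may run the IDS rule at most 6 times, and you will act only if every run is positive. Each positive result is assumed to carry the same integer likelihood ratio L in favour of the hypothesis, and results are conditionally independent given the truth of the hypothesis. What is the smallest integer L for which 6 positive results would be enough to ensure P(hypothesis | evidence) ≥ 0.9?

Prior odds = 0.001/0.999 = 1/999.
Target odds = 0.9/0.1 = 9.
Need L⁶ ≥ 9 ÷ (1/999) = 8991.
4⁶ = 4096 < 8991 ≤ 15625 = 5⁶, so L = 5.

5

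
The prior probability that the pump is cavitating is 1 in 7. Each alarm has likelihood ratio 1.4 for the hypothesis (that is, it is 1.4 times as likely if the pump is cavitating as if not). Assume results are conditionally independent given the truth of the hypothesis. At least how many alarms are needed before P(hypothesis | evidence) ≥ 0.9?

Prior odds: (1/7) ÷ (6/7) = 1/6.
Likelihood ratio per alarm = 1.4.
Target posterior odds = 0.9/0.1 = 9.
Require 1.4ⁿ ≥ 9 ÷ (1/6) = 54.
1.4¹¹ ≈40.4957 falls short of 54 but 1.4¹² ≈56.6939 reaches it, so n = 12.

12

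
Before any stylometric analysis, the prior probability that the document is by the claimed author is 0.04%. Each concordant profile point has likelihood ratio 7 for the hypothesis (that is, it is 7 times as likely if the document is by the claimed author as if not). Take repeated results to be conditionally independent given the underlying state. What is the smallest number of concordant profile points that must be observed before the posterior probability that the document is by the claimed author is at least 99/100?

7

Prior odds = 0.0004/0.9996 = 1/2499.
Likelihood ratio per concordant profile point = 7.
Target odds: 0.99 ÷ 0.01 = 99.
Require 7ⁿ ≥ 99 ÷ (1/2499) = 247401.
7⁶ = 117649 falls short of 247401 but 7⁷ = 823543 reaches it, so n = 7.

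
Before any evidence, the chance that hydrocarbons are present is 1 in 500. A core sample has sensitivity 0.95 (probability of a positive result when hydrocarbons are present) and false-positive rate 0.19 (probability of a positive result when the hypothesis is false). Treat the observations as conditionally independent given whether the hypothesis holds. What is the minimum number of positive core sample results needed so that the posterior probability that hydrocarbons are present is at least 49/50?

7

Prior odds = 0.002/0.998 = 1/499.
Likelihood ratio of a positive result = 0.95/0.19 = 5.
Target posterior odds = 0.98/0.02 = 49.
Need (1/499) × 5ⁿ ≥ 49, i.e. 5ⁿ ≥ 24451.
5⁶ = 15625 falls short of 24451 but 5⁷ = 78125 reaches it, so n = 7.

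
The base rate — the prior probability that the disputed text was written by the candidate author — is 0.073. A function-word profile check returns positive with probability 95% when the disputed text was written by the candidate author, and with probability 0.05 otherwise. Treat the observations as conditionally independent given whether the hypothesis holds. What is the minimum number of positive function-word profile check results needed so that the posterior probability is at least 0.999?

4

Prior odds = 0.073/0.927 = 73/927.
Likelihood ratio of a positive result = 0.95/0.05 = 19.
Target posterior odds = 0.999/0.001 = 999.
Need (73/927) × 19ⁿ ≥ 999, i.e. 19ⁿ ≥ 926073/73.
19³ = 6859 falls short of 926073/73 but 19⁴ = 130321 reaches it, so n = 4.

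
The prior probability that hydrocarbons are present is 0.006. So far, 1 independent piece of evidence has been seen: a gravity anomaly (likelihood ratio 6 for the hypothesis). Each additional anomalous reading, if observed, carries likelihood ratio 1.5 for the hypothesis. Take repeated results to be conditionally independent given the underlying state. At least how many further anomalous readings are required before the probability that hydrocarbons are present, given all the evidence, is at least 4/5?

Prior odds = 0.006/0.994 = 3/497.
Bayes factor of the evidence already in hand = 6.
Odds after that evidence = (3/497) × 6 = 18/497.
Target odds = 0.8/0.2 = 4.
Need 1.5ⁿ ≥ 4 ÷ (18/497) = 994/9.
1.5¹¹ = 177147/2048 falls short of 994/9 but 1.5¹² = 531441/4096 reaches it, so n = 12.

12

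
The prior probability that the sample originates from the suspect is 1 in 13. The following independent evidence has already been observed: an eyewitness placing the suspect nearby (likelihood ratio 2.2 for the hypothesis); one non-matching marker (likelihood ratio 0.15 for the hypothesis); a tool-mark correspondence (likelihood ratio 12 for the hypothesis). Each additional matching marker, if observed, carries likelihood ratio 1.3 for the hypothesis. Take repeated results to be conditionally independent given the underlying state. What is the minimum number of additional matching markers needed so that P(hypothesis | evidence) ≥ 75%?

Prior odds = (1/13)/(12/13) = 1/12.
Combined Bayes factor of the evidence already in hand = 2.2 × 0.15 × 12 = 3.96.
Odds after that evidence = (1/12) × 3.96 = 0.33.
Target odds = 0.75/0.25 = 3.
Need 1.3ⁿ ≥ 3 ÷ 0.33 = 100/11.
1.3⁸ = 815730721/100000000 falls short of 100/11 but 1.3⁹ ≈10.6045 reaches it, so n = 9.

9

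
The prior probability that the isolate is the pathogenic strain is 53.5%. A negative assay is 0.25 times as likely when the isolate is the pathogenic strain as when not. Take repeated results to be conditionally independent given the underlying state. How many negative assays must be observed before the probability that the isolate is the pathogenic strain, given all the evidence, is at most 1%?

4

Prior odds = 0.535/0.465 = 107/93.
Likelihood ratio per negative assay = 0.25.
Target posterior odds = 0.01/0.99 = 1/99.
Need (107/93) × 0.25ⁿ ≤ 1/99, i.e. 0.25ⁿ ≤ 31/3531.
0.25³ = 0.015625 is still above 31/3531 but 0.25⁴ = 0.00390625 is at or below it, so n = 4.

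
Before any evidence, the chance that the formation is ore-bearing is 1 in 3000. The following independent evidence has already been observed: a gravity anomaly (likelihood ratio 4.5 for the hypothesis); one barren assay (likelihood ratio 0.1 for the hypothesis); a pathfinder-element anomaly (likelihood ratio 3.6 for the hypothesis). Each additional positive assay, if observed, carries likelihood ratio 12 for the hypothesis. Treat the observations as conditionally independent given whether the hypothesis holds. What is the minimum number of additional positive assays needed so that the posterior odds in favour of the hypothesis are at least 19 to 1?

5

Prior odds = (1/3000)/(2999/3000) = 1/2999.
Combined Bayes factor of the evidence already in hand = 4.5 × 0.1 × 3.6 = 1.62.
Odds after that evidence = (1/2999) × 1.62 = 81/149950.
Target odds = 19.
Need 12ⁿ ≥ 19 ÷ (81/149950) = 2849050/81.
12⁴ = 20736 falls short of 2849050/81 but 12⁵ = 248832 reaches it, so n = 5.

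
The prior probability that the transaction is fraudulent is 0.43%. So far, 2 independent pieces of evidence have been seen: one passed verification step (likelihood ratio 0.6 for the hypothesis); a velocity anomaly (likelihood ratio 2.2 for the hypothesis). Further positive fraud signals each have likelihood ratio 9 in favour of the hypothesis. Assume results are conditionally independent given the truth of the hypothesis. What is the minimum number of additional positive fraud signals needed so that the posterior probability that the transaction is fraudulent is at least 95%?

4

Prior odds = 0.0043/0.9957 = 43/9957.
Combined Bayes factor of the evidence already in hand = 0.6 × 2.2 = 1.32.
Odds after that evidence = (43/9957) × 1.32 = 473/82975.
Target odds = 0.95/0.05 = 19.
Need 9ⁿ ≥ 19 ÷ (473/82975) = 1576525/473.
9³ = 729 falls short of 1576525/473 but 9⁴ = 6561 reaches it, so n = 4.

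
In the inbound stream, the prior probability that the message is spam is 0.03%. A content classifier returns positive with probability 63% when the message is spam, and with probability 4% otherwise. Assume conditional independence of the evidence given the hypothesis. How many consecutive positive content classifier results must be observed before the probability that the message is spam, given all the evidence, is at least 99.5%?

5

Prior odds: 0.0003 ÷ 0.9997 = 3/9997.
Likelihood ratio of a positive result = 0.63/0.04 = 15.75.
Target posterior odds = 0.995/0.005 = 199.
Need (3/9997) × 15.75ⁿ ≥ 199, i.e. 15.75ⁿ ≥ 1989403/3.
15.75⁴ = 15752961/256 falls short of 1989403/3 but 15.75⁵ = 992436543/1024 reaches it, so n = 5.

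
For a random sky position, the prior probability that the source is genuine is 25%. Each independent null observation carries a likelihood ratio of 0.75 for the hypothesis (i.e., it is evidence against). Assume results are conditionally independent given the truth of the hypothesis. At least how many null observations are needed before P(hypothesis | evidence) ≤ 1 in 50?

10

Prior odds: 0.25 ÷ 0.75 = 1/3.
Likelihood ratio per null observation = 0.75.
Target odds: 0.02 ÷ 0.98 = 1/49.
Need (1/3) × 0.75ⁿ ≤ 1/49, i.e. 0.75ⁿ ≤ 3/49.
0.75⁹ = 19683/262144 is still above 3/49 but 0.75¹⁰ = 59049/1048576 is at or below it, so n = 10.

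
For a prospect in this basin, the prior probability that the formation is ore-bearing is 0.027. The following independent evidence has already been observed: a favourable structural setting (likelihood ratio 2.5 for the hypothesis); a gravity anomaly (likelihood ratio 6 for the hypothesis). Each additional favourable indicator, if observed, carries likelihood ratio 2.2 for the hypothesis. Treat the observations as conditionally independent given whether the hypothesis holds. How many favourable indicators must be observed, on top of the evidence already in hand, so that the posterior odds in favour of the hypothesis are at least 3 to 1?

3

Prior odds = 0.027/0.973 = 27/973.
Combined Bayes factor of the evidence already in hand = 2.5 × 6 = 15.
Odds after that evidence = (27/973) × 15 = 405/973.
Target odds = 3.
Need 2.2ⁿ ≥ 3 ÷ (405/973) = 973/135.
2.2² = 4.84 falls short of 973/135 but 2.2³ = 10.648 reaches it, so n = 3.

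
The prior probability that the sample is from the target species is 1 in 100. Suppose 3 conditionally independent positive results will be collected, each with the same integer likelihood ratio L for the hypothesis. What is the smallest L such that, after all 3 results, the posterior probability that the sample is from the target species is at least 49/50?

Prior odds = 0.01/0.99 = 1/99.
Target odds = 0.98/0.02 = 49.
Need L³ ≥ 49 ÷ (1/99) = 4851.
16³ = 4096 < 4851 ≤ 4913 = 17³, so L = 17.

17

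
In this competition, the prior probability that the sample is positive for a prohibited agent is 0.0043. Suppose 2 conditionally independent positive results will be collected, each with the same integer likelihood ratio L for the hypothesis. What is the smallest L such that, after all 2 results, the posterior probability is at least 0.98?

107

Prior odds = 0.0043/0.9957 = 43/9957.
Target odds = 0.98/0.02 = 49.
Need L² ≥ 49 ÷ (43/9957) = 487893/43.
106² = 11236 < 487893/43 ≤ 11449 = 107², so L = 107.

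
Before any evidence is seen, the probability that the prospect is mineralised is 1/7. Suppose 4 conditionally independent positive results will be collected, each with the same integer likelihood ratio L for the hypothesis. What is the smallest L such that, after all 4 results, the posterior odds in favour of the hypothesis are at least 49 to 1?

Prior odds = (1/7)/(6/7) = 1/6.
Target odds = 49.
Need L⁴ ≥ 49 ÷ (1/6) = 294.
4⁴ = 256 < 294 ≤ 625 = 5⁴, so L = 5.

5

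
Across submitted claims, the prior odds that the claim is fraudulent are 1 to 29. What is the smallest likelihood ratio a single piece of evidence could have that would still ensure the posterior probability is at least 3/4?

Prior odds = 1/29.
Target odds = 0.75/0.25 = 3.
Required Bayes factor = 3 ÷ (1/29) = 87.

87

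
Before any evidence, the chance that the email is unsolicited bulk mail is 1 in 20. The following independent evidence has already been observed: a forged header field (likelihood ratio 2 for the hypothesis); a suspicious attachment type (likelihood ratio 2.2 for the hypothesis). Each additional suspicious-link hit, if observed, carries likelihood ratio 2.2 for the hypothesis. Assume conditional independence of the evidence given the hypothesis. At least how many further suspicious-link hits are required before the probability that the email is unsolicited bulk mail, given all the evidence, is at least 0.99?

Prior odds = 0.05/0.95 = 1/19.
Combined Bayes factor of the evidence already in hand = 2 × 2.2 = 4.4.
Odds after that evidence = (1/19) × 4.4 = 22/95.
Target odds = 0.99/0.01 = 99.
Need 2.2ⁿ ≥ 99 ÷ (22/95) = 427.5.
2.2⁷ = 19487171/78125 falls short of 427.5 but 2.2⁸ = 214358881/390625 reaches it, so n = 8.

8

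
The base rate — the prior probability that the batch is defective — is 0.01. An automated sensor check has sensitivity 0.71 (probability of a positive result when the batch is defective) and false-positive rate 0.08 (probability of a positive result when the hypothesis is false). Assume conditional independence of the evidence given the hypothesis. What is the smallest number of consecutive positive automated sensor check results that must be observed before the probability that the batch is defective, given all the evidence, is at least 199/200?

5

Prior odds = 0.01/0.99 = 1/99.
Likelihood ratio of a positive result = 0.71/0.08 = 8.875.
Target posterior odds = 0.995/0.005 = 199.
Need (1/99) × 8.875ⁿ ≥ 199, i.e. 8.875ⁿ ≥ 19701.
8.875⁴ = 25411681/4096 falls short of 19701 but 8.875⁵ ≈55060.7 reaches it, so n = 5.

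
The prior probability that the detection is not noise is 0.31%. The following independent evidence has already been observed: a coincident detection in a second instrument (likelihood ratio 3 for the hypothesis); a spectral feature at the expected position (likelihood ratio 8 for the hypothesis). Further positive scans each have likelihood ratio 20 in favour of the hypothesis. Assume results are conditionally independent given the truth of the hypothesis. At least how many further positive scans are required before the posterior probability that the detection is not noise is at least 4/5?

Prior odds = 0.0031/0.9969 = 31/9969.
Combined Bayes factor of the evidence already in hand = 3 × 8 = 24.
Odds after that evidence = (31/9969) × 24 = 248/3323.
Target odds = 0.8/0.2 = 4.
Need 20ⁿ ≥ 4 ÷ (248/3323) = 3323/62.
20¹ = 20 falls short of 3323/62 but 20² = 400 reaches it, so n = 2.

2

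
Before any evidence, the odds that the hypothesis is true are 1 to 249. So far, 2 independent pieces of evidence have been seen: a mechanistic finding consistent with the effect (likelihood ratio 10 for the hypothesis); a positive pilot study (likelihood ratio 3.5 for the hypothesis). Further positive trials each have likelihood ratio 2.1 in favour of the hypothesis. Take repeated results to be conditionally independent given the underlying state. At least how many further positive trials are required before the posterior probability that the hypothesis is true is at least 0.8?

Prior odds = 1/249.
Combined Bayes factor of the evidence already in hand = 10 × 3.5 = 35.
Odds after that evidence = (1/249) × 35 = 35/249.
Target odds = 0.8/0.2 = 4.
Need 2.1ⁿ ≥ 4 ÷ (35/249) = 996/35.
2.1⁴ = 19.4481 falls short of 996/35 but 2.1⁵ = 4084101/100000 reaches it, so n = 5.

5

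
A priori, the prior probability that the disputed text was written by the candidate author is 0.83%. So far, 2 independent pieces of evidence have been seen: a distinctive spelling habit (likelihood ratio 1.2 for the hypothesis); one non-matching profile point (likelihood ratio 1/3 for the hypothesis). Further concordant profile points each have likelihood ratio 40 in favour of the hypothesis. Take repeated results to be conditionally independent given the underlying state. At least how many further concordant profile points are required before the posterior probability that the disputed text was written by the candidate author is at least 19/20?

Prior odds = 0.0083/0.9917 = 83/9917.
Combined Bayes factor of the evidence already in hand = 1.2 × (1/3) = 0.4.
Odds after that evidence = (83/9917) × 0.4 = 166/49585.
Target odds = 0.95/0.05 = 19.
Need 40ⁿ ≥ 19 ÷ (166/49585) = 942115/166.
40² = 1600 falls short of 942115/166 but 40³ = 64000 reaches it, so n = 3.

3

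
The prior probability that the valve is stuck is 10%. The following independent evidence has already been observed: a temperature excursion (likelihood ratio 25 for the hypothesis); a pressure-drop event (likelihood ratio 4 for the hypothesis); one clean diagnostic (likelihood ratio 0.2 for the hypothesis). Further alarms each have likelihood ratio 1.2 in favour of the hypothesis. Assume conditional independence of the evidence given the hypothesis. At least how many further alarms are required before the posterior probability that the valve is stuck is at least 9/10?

Prior odds = 0.1/0.9 = 1/9.
Combined Bayes factor of the evidence already in hand = 25 × 4 × 0.2 = 20.
Odds after that evidence = (1/9) × 20 = 20/9.
Target odds = 0.9/0.1 = 9.
Need 1.2ⁿ ≥ 9 ÷ (20/9) = 4.05.
1.2⁷ = 279936/78125 falls short of 4.05 but 1.2⁸ = 1679616/390625 reaches it, so n = 8.

8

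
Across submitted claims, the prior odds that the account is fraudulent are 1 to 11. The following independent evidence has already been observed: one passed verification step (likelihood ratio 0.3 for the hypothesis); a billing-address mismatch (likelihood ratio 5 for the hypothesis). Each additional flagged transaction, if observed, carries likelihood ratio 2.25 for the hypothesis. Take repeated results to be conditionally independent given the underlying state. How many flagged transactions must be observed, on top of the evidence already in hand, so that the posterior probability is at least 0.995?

Prior odds = 1/11.
Combined Bayes factor of the evidence already in hand = 0.3 × 5 = 1.5.
Odds after that evidence = (1/11) × 1.5 = 3/22.
Target odds = 0.995/0.005 = 199.
Need 2.25ⁿ ≥ 199 ÷ (3/22) = 4378/3.
2.25⁸ = 43046721/65536 falls short of 4378/3 but 2.25⁹ = 387420489/262144 reaches it, so n = 9.

9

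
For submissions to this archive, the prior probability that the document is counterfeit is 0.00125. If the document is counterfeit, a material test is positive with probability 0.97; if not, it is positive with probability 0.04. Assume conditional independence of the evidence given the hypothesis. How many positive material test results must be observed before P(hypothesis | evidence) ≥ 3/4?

3

Prior odds: 0.00125 ÷ 0.99875 = 1/799.
Likelihood ratio of a positive = 0.97/0.04 = 24.25.
Target odds: 0.75 ÷ 0.25 = 3.
Require 24.25ⁿ ≥ 3 ÷ (1/799) = 2397.
24.25² = 588.0625 falls short of 2397 but 24.25³ = 912673/64 reaches it, so n = 3.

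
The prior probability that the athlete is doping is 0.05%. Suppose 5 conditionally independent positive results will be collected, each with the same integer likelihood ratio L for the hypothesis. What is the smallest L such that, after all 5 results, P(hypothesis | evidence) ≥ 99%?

Prior odds = 0.0005/0.9995 = 1/1999.
Target odds = 0.99/0.01 = 99.
Need L⁵ ≥ 99 ÷ (1/1999) = 197901.
11⁵ = 161051 < 197901 ≤ 248832 = 12⁵, so L = 12.

12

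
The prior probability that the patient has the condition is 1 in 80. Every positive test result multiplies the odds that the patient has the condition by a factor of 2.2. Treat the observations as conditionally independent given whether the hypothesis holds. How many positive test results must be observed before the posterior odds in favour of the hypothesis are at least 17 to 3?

Prior odds = 0.0125/0.9875 = 1/79.
Likelihood ratio per positive test result = 2.2.
Target odds = 17/3.
Require 2.2ⁿ ≥ 17/3 ÷ (1/79) = 1343/3.
2.2⁷ = 19487171/78125 falls short of 1343/3 but 2.2⁸ = 214358881/390625 reaches it, so n = 8.

8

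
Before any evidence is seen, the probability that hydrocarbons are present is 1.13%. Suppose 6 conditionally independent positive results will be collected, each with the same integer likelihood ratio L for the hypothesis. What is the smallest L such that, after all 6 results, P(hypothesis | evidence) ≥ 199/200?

Prior odds = 0.0113/0.9887 = 113/9887.
Target odds = 0.995/0.005 = 199.
Need L⁶ ≥ 199 ÷ (113/9887) = 1967513/113.
5⁶ = 15625 < 1967513/113 ≤ 46656 = 6⁶, so L = 6.

6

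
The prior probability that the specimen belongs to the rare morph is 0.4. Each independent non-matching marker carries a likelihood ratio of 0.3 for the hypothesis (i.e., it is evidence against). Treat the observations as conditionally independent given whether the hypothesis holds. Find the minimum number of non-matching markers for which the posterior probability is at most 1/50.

Prior odds = 0.4/0.6 = 2/3.
Likelihood ratio per non-matching marker = 0.3.
Target odds: 0.02 ÷ 0.98 = 1/49.
Need (2/3) × 0.3ⁿ ≤ 1/49, i.e. 0.3ⁿ ≤ 3/98.
0.3² = 0.09 is still above 3/98 but 0.3³ = 0.027 is at or below it, so n = 3.

3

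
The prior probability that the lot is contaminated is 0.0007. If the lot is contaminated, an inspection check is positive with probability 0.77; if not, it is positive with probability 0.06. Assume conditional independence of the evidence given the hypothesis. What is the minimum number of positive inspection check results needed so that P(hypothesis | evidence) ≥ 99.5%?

Prior odds = 0.0007/0.9993 = 7/9993.
Likelihood ratio of a positive = 0.77/0.06 = 77/6.
Target odds: 0.995 ÷ 0.005 = 199.
Require (77/6)ⁿ ≥ 199 ÷ (7/9993) = 1988607/7.
(77/6)⁴ = 35153041/1296 falls short of 1988607/7 but (77/6)⁵ ≈348095 reaches it, so n = 5.

5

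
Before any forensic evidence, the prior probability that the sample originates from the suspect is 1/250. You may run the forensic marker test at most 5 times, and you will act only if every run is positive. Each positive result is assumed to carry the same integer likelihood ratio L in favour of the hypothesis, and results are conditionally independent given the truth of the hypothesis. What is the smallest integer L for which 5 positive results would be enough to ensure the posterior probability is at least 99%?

8

Prior odds = 0.004/0.996 = 1/249.
Target odds = 0.99/0.01 = 99.
Need L⁵ ≥ 99 ÷ (1/249) = 24651.
7⁵ = 16807 < 24651 ≤ 32768 = 8⁵, so L = 8.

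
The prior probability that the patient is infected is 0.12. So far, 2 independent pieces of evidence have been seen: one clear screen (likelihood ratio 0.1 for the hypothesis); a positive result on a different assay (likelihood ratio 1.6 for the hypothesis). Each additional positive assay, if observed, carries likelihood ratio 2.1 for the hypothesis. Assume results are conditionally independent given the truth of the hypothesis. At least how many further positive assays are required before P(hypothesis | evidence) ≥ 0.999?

15

Prior odds = 0.12/0.88 = 3/22.
Combined Bayes factor of the evidence already in hand = 0.1 × 1.6 = 0.16.
Odds after that evidence = (3/22) × 0.16 = 6/275.
Target odds = 0.999/0.001 = 999.
Need 2.1ⁿ ≥ 999 ÷ (6/275) = 45787.5.
2.1¹⁴ ≈32439.2 falls short of 45787.5 but 2.1¹⁵ ≈68122.3 reaches it, so n = 15.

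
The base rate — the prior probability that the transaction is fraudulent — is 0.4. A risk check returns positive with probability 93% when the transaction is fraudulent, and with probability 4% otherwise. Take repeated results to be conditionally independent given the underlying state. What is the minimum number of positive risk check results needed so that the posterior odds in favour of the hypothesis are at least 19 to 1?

2

Prior odds = 0.4/0.6 = 2/3.
Likelihood ratio of a positive result = 0.93/0.04 = 23.25.
Target odds = 19.
Require 23.25ⁿ ≥ 19 ÷ (2/3) = 28.5.
23.25¹ = 23.25 falls short of 28.5 but 23.25² = 540.5625 reaches it, so n = 2.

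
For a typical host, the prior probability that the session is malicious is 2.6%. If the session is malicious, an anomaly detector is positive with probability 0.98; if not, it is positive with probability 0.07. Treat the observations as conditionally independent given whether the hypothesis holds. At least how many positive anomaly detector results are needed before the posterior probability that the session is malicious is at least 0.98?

Prior odds = 0.026/0.974 = 13/487.
Likelihood ratio of a positive = 0.98/0.07 = 14.
Target posterior odds = 0.98/0.02 = 49.
Need (13/487) × 14ⁿ ≥ 49, i.e. 14ⁿ ≥ 23863/13.
14² = 196 falls short of 23863/13 but 14³ = 2744 reaches it, so n = 3.

3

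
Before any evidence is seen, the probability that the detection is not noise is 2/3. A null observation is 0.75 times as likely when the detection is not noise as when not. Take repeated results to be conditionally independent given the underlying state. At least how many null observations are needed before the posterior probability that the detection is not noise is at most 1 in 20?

13

Prior odds = (2/3)/(1/3) = 2.
Likelihood ratio per null observation = 0.75.
Target posterior odds = 0.05/0.95 = 1/19.
Require 0.75ⁿ ≤ 1/19 ÷ 2 = 1/38.
0.75¹² = 531441/16777216 is still above 1/38 but 0.75¹³ = 1594323/67108864 is at or below it, so n = 13.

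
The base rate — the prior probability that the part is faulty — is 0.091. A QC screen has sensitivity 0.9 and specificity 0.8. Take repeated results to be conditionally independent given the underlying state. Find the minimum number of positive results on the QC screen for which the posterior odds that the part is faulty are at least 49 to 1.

5

Prior odds: 0.091 ÷ 0.909 = 91/909.
False-positive rate = 1 − 0.8 = 0.2; likelihood ratio of a positive = 0.9/0.2 = 4.5.
Target odds = 49.
Require 4.5ⁿ ≥ 49 ÷ (91/909) = 6363/13.
4.5⁴ = 410.0625 falls short of 6363/13 but 4.5⁵ = 1845.28125 reaches it, so n = 5.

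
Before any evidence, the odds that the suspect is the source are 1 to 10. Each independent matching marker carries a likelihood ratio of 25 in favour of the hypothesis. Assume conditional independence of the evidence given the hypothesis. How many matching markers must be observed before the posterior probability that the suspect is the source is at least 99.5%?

Prior odds = 0.1.
Likelihood ratio per matching marker = 25.
Target odds: 0.995 ÷ 0.005 = 199.
Need 0.1 × 25ⁿ ≥ 199, i.e. 25ⁿ ≥ 1990.
25² = 625 falls short of 1990 but 25³ = 15625 reaches it, so n = 3.

3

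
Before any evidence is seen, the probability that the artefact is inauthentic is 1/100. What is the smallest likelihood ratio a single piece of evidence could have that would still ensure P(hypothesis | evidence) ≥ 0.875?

693

Prior odds = 0.01/0.99 = 1/99.
Target odds = 0.875/0.125 = 7.
Required Bayes factor = 7 ÷ (1/99) = 693.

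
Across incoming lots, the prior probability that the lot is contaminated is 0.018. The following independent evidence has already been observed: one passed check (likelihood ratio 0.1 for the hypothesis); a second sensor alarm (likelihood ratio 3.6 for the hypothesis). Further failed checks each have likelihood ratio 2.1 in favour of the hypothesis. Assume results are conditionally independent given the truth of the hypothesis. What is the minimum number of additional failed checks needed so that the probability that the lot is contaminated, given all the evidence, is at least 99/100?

13

Prior odds = 0.018/0.982 = 9/491.
Combined Bayes factor of the evidence already in hand = 0.1 × 3.6 = 0.36.
Odds after that evidence = (9/491) × 0.36 = 81/12275.
Target odds = 0.99/0.01 = 99.
Need 2.1ⁿ ≥ 99 ÷ (81/12275) = 135025/9.
2.1¹² ≈7355.83 falls short of 135025/9 but 2.1¹³ ≈15447.2 reaches it, so n = 13.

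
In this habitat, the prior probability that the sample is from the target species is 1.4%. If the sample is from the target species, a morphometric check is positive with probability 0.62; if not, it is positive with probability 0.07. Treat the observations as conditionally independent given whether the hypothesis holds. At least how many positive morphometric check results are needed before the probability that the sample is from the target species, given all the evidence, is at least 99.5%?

Prior odds: 0.014 ÷ 0.986 = 7/493.
Likelihood ratio of a positive = 0.62/0.07 = 62/7.
Target posterior odds = 0.995/0.005 = 199.
Require (62/7)ⁿ ≥ 199 ÷ (7/493) = 98107/7.
(62/7)⁴ = 14776336/2401 falls short of 98107/7 but (62/7)⁵ = 916132832/16807 reaches it, so n = 5.

5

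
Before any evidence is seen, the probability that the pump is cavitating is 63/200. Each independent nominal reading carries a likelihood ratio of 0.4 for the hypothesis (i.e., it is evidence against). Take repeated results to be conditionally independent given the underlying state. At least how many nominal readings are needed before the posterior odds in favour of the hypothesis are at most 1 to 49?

Prior odds: 0.315 ÷ 0.685 = 63/137.
Likelihood ratio per nominal reading = 0.4.
Target odds = 1/49.
Need (63/137) × 0.4ⁿ ≤ 1/49, i.e. 0.4ⁿ ≤ 137/3087.
0.4³ = 0.064 is still above 137/3087 but 0.4⁴ = 0.0256 is at or below it, so n = 4.

4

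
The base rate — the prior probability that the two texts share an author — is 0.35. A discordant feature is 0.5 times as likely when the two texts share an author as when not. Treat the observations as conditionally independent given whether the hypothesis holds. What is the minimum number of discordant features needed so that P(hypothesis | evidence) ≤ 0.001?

10

Prior odds = 0.35/0.65 = 7/13.
Likelihood ratio per discordant feature = 0.5.
Target posterior odds = 0.001/0.999 = 1/999.
Require 0.5ⁿ ≤ 1/999 ÷ (7/13) = 13/6993.
0.5⁹ = 0.001953125 is still above 13/6993 but 0.5¹⁰ = 1/1024 is at or below it, so n = 10.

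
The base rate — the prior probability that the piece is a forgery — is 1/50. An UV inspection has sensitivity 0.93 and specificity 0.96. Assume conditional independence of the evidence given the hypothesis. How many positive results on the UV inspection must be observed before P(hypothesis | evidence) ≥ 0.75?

Prior odds = 0.02/0.98 = 1/49.
False-positive rate = 1 − 0.96 = 0.04; likelihood ratio of a positive = 0.93/0.04 = 23.25.
Target odds: 0.75 ÷ 0.25 = 3.
Require 23.25ⁿ ≥ 3 ÷ (1/49) = 147.
23.25¹ = 23.25 falls short of 147 but 23.25² = 540.5625 reaches it, so n = 2.

2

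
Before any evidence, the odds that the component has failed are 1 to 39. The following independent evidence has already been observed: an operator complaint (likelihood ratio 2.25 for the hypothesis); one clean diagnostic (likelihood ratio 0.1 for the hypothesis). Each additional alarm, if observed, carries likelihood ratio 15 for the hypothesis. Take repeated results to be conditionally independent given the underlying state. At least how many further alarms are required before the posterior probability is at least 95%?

Prior odds = 1/39.
Combined Bayes factor of the evidence already in hand = 2.25 × 0.1 = 0.225.
Odds after that evidence = (1/39) × 0.225 = 3/520.
Target odds = 0.95/0.05 = 19.
Need 15ⁿ ≥ 19 ÷ (3/520) = 9880/3.
15² = 225 falls short of 9880/3 but 15³ = 3375 reaches it, so n = 3.

3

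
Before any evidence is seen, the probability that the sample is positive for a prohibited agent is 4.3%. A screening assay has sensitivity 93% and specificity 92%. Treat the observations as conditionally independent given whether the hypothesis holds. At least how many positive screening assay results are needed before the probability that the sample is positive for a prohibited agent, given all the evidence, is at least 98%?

3

Prior odds = 0.043/0.957 = 43/957.
False-positive rate = 1 − 0.92 = 0.08; likelihood ratio of a positive = 0.93/0.08 = 11.625.
Target posterior odds = 0.98/0.02 = 49.
Need (43/957) × 11.625ⁿ ≥ 49, i.e. 11.625ⁿ ≥ 46893/43.
11.625² = 135.140625 falls short of 46893/43 but 11.625³ = 804357/512 reaches it, so n = 3.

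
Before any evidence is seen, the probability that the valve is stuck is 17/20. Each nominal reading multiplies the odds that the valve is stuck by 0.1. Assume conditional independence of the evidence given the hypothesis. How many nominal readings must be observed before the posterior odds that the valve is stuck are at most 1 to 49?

3

Prior odds = 0.85/0.15 = 17/3.
Likelihood ratio per nominal reading = 0.1.
Target odds = 1/49.
Require 0.1ⁿ ≤ 1/49 ÷ (17/3) = 3/833.
0.1² = 0.01 is still above 3/833 but 0.1³ = 0.001 is at or below it, so n = 3.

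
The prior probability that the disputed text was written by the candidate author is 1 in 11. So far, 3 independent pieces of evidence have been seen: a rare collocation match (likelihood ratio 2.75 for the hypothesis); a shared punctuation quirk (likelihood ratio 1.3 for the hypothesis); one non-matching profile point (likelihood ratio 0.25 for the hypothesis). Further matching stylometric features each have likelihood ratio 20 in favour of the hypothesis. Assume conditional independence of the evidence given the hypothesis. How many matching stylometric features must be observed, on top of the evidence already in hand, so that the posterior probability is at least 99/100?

3

Prior odds = (1/11)/(10/11) = 0.1.
Combined Bayes factor of the evidence already in hand = 2.75 × 1.3 × 0.25 = 0.89375.
Odds after that evidence = 0.1 × 0.89375 = 0.089375.
Target odds = 0.99/0.01 = 99.
Need 20ⁿ ≥ 99 ÷ 0.089375 = 14400/13.
20² = 400 falls short of 14400/13 but 20³ = 8000 reaches it, so n = 3.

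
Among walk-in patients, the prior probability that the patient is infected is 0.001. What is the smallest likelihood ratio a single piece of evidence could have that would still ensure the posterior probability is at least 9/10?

Prior odds = 0.001/0.999 = 1/999.
Target odds = 0.9/0.1 = 9.
Required Bayes factor = 9 ÷ (1/999) = 8991.

8991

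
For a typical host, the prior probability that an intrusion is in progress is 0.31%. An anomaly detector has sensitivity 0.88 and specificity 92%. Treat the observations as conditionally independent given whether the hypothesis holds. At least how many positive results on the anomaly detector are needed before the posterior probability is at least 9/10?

Prior odds = 0.0031/0.9969 = 31/9969.
False-positive rate = 1 − 0.92 = 0.08; likelihood ratio of a positive = 0.88/0.08 = 11.
Target odds: 0.9 ÷ 0.1 = 9.
Require 11ⁿ ≥ 9 ÷ (31/9969) = 89721/31.
11³ = 1331 falls short of 89721/31 but 11⁴ = 14641 reaches it, so n = 4.

4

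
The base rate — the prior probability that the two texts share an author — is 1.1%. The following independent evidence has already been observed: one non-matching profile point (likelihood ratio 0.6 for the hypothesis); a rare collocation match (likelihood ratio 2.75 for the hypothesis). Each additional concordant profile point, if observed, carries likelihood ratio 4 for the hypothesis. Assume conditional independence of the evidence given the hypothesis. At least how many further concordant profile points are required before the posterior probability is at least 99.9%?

Prior odds = 0.011/0.989 = 11/989.
Combined Bayes factor of the evidence already in hand = 0.6 × 2.75 = 1.65.
Odds after that evidence = (11/989) × 1.65 = 363/19780.
Target odds = 0.999/0.001 = 999.
Need 4ⁿ ≥ 999 ÷ (363/19780) = 6586740/121.
4⁷ = 16384 falls short of 6586740/121 but 4⁸ = 65536 reaches it, so n = 8.

8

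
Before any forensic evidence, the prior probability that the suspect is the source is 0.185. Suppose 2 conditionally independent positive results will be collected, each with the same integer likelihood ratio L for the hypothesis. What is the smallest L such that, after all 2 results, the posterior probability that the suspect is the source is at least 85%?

Prior odds = 0.185/0.815 = 37/163.
Target odds = 0.85/0.15 = 17/3.
Need L² ≥ 17/3 ÷ (37/163) = 2771/111.
4² = 16 < 2771/111 ≤ 25 = 5², so L = 5.

5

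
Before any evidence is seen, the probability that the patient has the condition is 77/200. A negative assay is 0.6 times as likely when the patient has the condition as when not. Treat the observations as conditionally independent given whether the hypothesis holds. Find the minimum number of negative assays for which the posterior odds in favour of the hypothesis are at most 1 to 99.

Prior odds: 0.385 ÷ 0.615 = 77/123.
Likelihood ratio per negative assay = 0.6.
Target odds = 1/99.
Need (77/123) × 0.6ⁿ ≤ 1/99, i.e. 0.6ⁿ ≤ 41/2541.
0.6⁸ = 6561/390625 is still above 41/2541 but 0.6⁹ = 19683/1953125 is at or below it, so n = 9.

9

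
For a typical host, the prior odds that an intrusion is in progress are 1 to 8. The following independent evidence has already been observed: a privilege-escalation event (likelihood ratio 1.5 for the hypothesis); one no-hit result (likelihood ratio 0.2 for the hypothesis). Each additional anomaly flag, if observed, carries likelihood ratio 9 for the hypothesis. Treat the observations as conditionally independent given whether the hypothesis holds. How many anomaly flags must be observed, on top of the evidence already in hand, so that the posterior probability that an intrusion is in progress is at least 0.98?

Prior odds = 0.125.
Combined Bayes factor of the evidence already in hand = 1.5 × 0.2 = 0.3.
Odds after that evidence = 0.125 × 0.3 = 0.0375.
Target odds = 0.98/0.02 = 49.
Need 9ⁿ ≥ 49 ÷ 0.0375 = 3920/3.
9³ = 729 falls short of 3920/3 but 9⁴ = 6561 reaches it, so n = 4.

4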